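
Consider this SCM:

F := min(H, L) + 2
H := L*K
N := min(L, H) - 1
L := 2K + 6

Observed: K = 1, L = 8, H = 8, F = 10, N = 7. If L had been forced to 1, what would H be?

The intervention breaks the incoming arrows to L: L := 2K + 6 no longer applies, and L = 1.
H = L*K  [with L=1, K=1]  = 1

1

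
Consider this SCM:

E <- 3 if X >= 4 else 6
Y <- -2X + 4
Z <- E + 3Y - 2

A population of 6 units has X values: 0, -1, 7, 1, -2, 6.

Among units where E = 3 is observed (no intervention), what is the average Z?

-26

Conditioning on E=3 selects the 2 unit(s) with X ∈ {7, 6}. Their Z values: -29, -23. Mean = -26.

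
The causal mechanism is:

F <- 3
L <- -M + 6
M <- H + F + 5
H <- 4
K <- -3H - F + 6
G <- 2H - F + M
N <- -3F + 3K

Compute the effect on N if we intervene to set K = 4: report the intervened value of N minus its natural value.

Under do(K=4), the mechanism K <- -3H - F + 6 is discarded; K is fixed at 4.
N = -3F + 3K  [with F=3, K=4]  = 3
Without intervention: K = -3H - F + 6  [with H=4, F=3]  = -9; N = -3F + 3K  [with F=3, K=-9]  = -36.
Change = 3 − (-36) = 39.

39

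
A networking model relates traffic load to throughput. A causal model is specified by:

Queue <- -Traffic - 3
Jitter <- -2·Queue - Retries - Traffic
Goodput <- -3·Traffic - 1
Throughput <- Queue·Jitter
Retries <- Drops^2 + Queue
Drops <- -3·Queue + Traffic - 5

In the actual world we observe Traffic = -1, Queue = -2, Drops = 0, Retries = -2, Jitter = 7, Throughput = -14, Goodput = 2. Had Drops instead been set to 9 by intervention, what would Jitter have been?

-74

do(Drops=9) replaces the equation Drops <- -3·Queue + Traffic - 5 with the constant Drops = 9.
Queue = -Traffic - 3  [with Traffic=-1]  = -2
Retries = Drops^2 + Queue  [with Drops=9, Queue=-2]  = 79
Jitter = -2·Queue - Retries - Traffic  [with Queue=-2, Retries=79, Traffic=-1]  = -74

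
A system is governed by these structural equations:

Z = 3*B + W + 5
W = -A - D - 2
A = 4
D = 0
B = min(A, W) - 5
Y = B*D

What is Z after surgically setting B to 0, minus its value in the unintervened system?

33

Intervening sets B = 0 and removes its equation (B = min(A, W) - 5).
W = -A - D - 2  [with A=4, D=0]  = -6
Z = 3*B + W + 5  [with B=0, W=-6]  = -1
Without intervention: W = -A - D - 2  [with A=4, D=0]  = -6; B = min(A, W) - 5  [with A=4, W=-6]  = -11; Z = 3*B + W + 5  [with B=-11, W=-6]  = -34.
Change = -1 − (-34) = 33.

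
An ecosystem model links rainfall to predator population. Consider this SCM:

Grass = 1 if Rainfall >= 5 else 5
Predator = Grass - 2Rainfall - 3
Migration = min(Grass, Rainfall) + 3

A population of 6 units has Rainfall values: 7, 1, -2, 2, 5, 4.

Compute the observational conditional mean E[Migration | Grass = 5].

E[Migration|Grass=5] averages over only the 4 units with Grass=5 (Rainfall = 1, -2, 2, 4): Migration = 4, 1, 5, 7, mean 4.25.

4.25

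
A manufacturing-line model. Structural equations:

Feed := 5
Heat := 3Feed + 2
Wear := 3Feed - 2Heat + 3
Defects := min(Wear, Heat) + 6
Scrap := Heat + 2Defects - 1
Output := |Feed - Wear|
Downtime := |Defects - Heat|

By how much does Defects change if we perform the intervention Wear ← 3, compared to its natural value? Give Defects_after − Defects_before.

The intervention breaks the incoming arrows to Wear: Wear := 3Feed - 2Heat + 3 no longer applies, and Wear = 3.
Heat = 3Feed + 2  [with Feed=5]  = 17
Defects = min(Wear, Heat) + 6  [with Wear=3, Heat=17]  = 9
Without intervention: Heat = 3Feed + 2  [with Feed=5]  = 17; Wear = 3Feed - 2Heat + 3  [with Feed=5, Heat=17]  = -16; Defects = min(Wear, Heat) + 6  [with Wear=-16, Heat=17]  = -10.
Change = 9 − (-10) = 19.

19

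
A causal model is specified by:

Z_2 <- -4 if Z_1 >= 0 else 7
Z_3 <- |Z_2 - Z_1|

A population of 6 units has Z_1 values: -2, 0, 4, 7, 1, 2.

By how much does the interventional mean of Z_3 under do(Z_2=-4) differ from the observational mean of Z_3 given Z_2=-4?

-0.8

Under do(Z_2=-4), Z_2's equation is replaced by Z_2=-4 for every unit. Per-unit Z_3: 2, 4, 8, 11, 5, 6. Mean = 6.
Conditioning on Z_2=-4 selects the 5 unit(s) with Z_1 ∈ {0, 4, 7, 1, 2}. Their Z_3 values: 4, 8, 11, 5, 6. Mean = 6.8.
Difference = 6 − 6.8 = -0.8.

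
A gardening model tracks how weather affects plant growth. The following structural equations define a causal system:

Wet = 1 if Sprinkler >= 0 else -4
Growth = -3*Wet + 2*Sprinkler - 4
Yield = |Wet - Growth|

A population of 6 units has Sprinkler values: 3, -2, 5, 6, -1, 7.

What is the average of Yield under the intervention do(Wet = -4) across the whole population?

18

Every unit gets Wet=-4 under the intervention. Yield values become 18, 8, 22, 24, 10, 26; E[Yield|do(Wet=-4)] = 18.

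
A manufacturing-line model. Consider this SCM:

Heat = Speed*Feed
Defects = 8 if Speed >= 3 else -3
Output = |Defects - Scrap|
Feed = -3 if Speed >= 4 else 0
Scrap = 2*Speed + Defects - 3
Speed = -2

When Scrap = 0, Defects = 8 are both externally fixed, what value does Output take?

8

Setting Scrap = 0, Defects = 8 by intervention discards those variables' equations.
Output = |Defects - Scrap|  [with Defects=8, Scrap=0]  = 8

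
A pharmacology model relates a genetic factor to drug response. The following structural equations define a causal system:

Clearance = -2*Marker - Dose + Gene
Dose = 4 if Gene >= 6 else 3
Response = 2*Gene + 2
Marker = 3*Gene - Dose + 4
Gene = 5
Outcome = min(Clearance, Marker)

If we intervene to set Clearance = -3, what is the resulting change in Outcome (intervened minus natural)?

27

The intervention breaks the incoming arrows to Clearance: Clearance = -2*Marker - Dose + Gene no longer applies, and Clearance = -3.
Dose = 4 if Gene >= 6 else 3  [with Gene=5]  = 3
Marker = 3*Gene - Dose + 4  [with Gene=5, Dose=3]  = 16
Outcome = min(Clearance, Marker)  [with Clearance=-3, Marker=16]  = -3
Without intervention: Dose = 4 if Gene >= 6 else 3  [with Gene=5]  = 3; Marker = 3*Gene - Dose + 4  [with Gene=5, Dose=3]  = 16; Clearance = -2*Marker - Dose + Gene  [with Marker=16, Dose=3, Gene=5]  = -30; Outcome = min(Clearance, Marker)  [with Clearance=-30, Marker=16]  = -30.
Change = -3 − (-30) = 27.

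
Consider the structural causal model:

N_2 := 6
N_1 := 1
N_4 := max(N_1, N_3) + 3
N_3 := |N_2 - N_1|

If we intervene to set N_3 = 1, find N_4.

4

The intervention breaks the incoming arrows to N_3: N_3 := |N_2 - N_1| no longer applies, and N_3 = 1.
N_4 = max(N_1, N_3) + 3  [with N_1=1, N_3=1]  = 4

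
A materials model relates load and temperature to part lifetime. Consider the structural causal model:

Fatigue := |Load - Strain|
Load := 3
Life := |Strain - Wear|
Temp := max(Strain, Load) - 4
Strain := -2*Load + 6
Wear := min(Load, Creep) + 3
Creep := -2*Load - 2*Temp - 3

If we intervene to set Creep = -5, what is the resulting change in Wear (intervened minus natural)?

Intervening sets Creep = -5 and removes its equation (Creep := -2*Load - 2*Temp - 3).
Wear = min(Load, Creep) + 3  [with Load=3, Creep=-5]  = -2
Without intervention: Strain = -2*Load + 6  [with Load=3]  = 0; Temp = max(Strain, Load) - 4  [with Strain=0, Load=3]  = -1; Creep = -2*Load - 2*Temp - 3  [with Load=3, Temp=-1]  = -7; Wear = min(Load, Creep) + 3  [with Load=3, Creep=-7]  = -4.
Change = -2 − (-4) = 2.

2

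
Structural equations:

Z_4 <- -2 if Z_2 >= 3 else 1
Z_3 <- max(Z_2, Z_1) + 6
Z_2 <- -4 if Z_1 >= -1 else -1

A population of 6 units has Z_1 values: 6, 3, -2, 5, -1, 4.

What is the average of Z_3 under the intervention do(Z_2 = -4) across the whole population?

Under do(Z_2=-4), Z_2's equation is replaced by Z_2=-4 for every unit. Per-unit Z_3: 12, 9, 4, 11, 5, 10. Mean = 8.5.

8.5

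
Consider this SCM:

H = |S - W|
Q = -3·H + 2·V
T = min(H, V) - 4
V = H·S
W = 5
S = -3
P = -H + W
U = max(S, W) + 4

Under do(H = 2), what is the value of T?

-10

The intervention breaks the incoming arrows to H: H = |S - W| no longer applies, and H = 2.
V = H·S  [with H=2, S=-3]  = -6
T = min(H, V) - 4  [with H=2, V=-6]  = -10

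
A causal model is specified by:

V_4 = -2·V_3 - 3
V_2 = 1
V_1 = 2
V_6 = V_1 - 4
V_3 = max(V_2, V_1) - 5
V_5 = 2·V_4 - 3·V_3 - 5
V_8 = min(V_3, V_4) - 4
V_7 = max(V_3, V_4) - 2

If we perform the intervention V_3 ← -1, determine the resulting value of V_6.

-2

The intervention breaks the incoming arrows to V_3: V_3 = max(V_2, V_1) - 5 no longer applies, and V_3 = -1.
No directed path runs from V_3 to V_6, so V_6 keeps its natural value.
V_6 = V_1 - 4  [with V_1=2]  = -2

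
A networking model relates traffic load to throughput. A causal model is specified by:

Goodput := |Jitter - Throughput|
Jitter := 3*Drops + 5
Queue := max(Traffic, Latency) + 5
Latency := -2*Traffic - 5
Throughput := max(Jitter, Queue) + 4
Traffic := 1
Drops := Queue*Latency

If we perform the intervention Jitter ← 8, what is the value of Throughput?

The intervention breaks the incoming arrows to Jitter: Jitter := 3*Drops + 5 no longer applies, and Jitter = 8.
Latency = -2*Traffic - 5  [with Traffic=1]  = -7
Queue = max(Traffic, Latency) + 5  [with Traffic=1, Latency=-7]  = 6
Throughput = max(Jitter, Queue) + 4  [with Jitter=8, Queue=6]  = 12

12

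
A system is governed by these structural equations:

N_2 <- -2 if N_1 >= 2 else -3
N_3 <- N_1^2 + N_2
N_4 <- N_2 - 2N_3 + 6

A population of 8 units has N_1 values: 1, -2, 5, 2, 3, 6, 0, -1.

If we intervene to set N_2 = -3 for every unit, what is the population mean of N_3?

7

Every unit gets N_2=-3 under the intervention. N_3 values become -2, 1, 22, 1, 6, 33, -3, -2; E[N_3|do(N_2=-3)] = 7.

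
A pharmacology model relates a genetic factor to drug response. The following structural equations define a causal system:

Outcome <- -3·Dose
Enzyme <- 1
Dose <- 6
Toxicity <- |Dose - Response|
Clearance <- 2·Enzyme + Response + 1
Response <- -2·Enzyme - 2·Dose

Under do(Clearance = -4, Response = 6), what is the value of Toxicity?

Under do(Clearance = -4, Response = 6), each intervened variable's structural equation is replaced by its fixed value.
Toxicity = |Dose - Response|  [with Dose=6, Response=6]  = 0

0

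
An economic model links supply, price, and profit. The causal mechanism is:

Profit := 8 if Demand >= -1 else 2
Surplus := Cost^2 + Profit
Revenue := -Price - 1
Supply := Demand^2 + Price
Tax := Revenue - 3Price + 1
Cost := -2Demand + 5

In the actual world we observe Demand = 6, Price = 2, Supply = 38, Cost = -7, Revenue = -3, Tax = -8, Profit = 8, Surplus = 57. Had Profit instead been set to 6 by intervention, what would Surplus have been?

do(Profit=6) replaces the equation Profit := 8 if Demand >= -1 else 2 with the constant Profit = 6.
Cost = -2Demand + 5  [with Demand=6]  = -7
Surplus = Cost^2 + Profit  [with Cost=-7, Profit=6]  = 55

55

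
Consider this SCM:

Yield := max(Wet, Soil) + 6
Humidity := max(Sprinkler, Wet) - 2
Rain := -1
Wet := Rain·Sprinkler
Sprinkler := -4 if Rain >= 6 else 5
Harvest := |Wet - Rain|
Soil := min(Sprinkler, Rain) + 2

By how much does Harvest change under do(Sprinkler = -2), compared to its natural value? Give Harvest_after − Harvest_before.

-1

Under do(Sprinkler=-2), the mechanism Sprinkler := -4 if Rain >= 6 else 5 is discarded; Sprinkler is fixed at -2.
Wet = Rain·Sprinkler  [with Rain=-1, Sprinkler=-2]  = 2
Harvest = |Wet - Rain|  [with Wet=2, Rain=-1]  = 3
Without intervention: Sprinkler = -4 if Rain >= 6 else 5  [with Rain=-1]  = 5; Wet = Rain·Sprinkler  [with Rain=-1, Sprinkler=5]  = -5; Harvest = |Wet - Rain|  [with Wet=-5, Rain=-1]  = 4.
Change = 3 − 4 = -1.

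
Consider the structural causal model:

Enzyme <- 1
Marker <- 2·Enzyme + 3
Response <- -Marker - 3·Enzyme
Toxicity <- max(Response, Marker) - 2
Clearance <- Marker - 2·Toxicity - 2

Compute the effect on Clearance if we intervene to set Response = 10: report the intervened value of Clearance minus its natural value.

do(Response=10) replaces the equation Response <- -Marker - 3·Enzyme with the constant Response = 10.
Marker = 2·Enzyme + 3  [with Enzyme=1]  = 5
Toxicity = max(Response, Marker) - 2  [with Response=10, Marker=5]  = 8
Clearance = Marker - 2·Toxicity - 2  [with Marker=5, Toxicity=8]  = -13
Without intervention: Marker = 2·Enzyme + 3  [with Enzyme=1]  = 5; Response = -Marker - 3·Enzyme  [with Marker=5, Enzyme=1]  = -8; Toxicity = max(Response, Marker) - 2  [with Response=-8, Marker=5]  = 3; Clearance = Marker - 2·Toxicity - 2  [with Marker=5, Toxicity=3]  = -3.
Change = -13 − (-3) = -10.

-10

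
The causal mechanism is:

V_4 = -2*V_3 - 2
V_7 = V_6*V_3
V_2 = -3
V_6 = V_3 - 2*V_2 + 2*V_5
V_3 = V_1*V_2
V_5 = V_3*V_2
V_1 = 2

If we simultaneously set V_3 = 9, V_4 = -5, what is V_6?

-39

Setting V_3 = 9, V_4 = -5 by intervention discards those variables' equations.
V_5 = V_3*V_2  [with V_3=9, V_2=-3]  = -27
V_6 = V_3 - 2*V_2 + 2*V_5  [with V_3=9, V_2=-3, V_5=-27]  = -39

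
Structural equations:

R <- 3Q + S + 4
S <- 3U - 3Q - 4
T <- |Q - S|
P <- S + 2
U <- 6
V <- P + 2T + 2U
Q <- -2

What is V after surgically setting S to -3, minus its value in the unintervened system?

-65

The intervention breaks the incoming arrows to S: S <- 3U - 3Q - 4 no longer applies, and S = -3.
T = |Q - S|  [with Q=-2, S=-3]  = 1
P = S + 2  [with S=-3]  = -1
V = P + 2T + 2U  [with P=-1, T=1, U=6]  = 13
Without intervention: S = 3U - 3Q - 4  [with U=6, Q=-2]  = 20; T = |Q - S|  [with Q=-2, S=20]  = 22; P = S + 2  [with S=20]  = 22; V = P + 2T + 2U  [with P=22, T=22, U=6]  = 78.
Change = 13 − 78 = -65.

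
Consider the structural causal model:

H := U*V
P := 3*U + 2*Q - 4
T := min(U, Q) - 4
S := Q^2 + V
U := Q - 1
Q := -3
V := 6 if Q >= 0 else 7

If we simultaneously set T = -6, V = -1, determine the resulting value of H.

The joint intervention fixes T = -6, V = -1, removing each variable's own equation.
U = Q - 1  [with Q=-3]  = -4
H = U*V  [with U=-4, V=-1]  = 4

4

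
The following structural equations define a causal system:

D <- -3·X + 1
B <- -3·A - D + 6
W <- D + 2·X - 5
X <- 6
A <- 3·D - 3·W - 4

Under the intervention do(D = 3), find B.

do(D=3) replaces the equation D <- -3·X + 1 with the constant D = 3.
W = D + 2·X - 5  [with D=3, X=6]  = 10
A = 3·D - 3·W - 4  [with D=3, W=10]  = -25
B = -3·A - D + 6  [with A=-25, D=3]  = 78

78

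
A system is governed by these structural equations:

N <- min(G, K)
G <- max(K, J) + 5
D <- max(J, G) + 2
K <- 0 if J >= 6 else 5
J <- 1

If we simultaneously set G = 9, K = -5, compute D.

The joint intervention fixes G = 9, K = -5, removing each variable's own equation.
D = max(J, G) + 2  [with J=1, G=9]  = 11

11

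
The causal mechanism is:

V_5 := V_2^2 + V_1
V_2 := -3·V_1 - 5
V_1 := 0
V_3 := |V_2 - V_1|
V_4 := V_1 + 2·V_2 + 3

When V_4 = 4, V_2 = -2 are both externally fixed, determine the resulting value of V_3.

Setting V_4 = 4, V_2 = -2 by intervention discards those variables' equations.
V_3 = |V_2 - V_1|  [with V_2=-2, V_1=0]  = 2

2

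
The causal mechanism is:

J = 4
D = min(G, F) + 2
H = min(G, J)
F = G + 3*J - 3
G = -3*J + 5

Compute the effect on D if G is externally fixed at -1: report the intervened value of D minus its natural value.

6

do(G=-1) replaces the equation G = -3*J + 5 with the constant G = -1.
F = G + 3*J - 3  [with G=-1, J=4]  = 8
D = min(G, F) + 2  [with G=-1, F=8]  = 1
Without intervention: G = -3*J + 5  [with J=4]  = -7; F = G + 3*J - 3  [with G=-7, J=4]  = 2; D = min(G, F) + 2  [with G=-7, F=2]  = -5.
Change = 1 − (-5) = 6.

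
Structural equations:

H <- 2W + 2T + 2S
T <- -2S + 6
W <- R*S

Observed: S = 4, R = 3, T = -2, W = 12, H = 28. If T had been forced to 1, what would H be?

do(T=1) replaces the equation T <- -2S + 6 with the constant T = 1.
W = R*S  [with R=3, S=4]  = 12
H = 2W + 2T + 2S  [with W=12, T=1, S=4]  = 34

34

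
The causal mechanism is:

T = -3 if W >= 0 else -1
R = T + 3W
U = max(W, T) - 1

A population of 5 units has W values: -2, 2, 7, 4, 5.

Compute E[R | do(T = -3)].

6.6

do(T=-3) breaks T's dependence on W. With T=-3 fixed, R across the units is -9, 3, 18, 9, 12, mean 6.6.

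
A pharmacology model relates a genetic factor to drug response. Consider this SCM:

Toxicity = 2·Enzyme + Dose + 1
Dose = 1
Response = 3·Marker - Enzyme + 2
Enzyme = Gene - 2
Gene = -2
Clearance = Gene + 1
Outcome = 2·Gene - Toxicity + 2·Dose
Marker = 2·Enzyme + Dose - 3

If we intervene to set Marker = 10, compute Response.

Intervening sets Marker = 10 and removes its equation (Marker = 2·Enzyme + Dose - 3).
Enzyme = Gene - 2  [with Gene=-2]  = -4
Response = 3·Marker - Enzyme + 2  [with Marker=10, Enzyme=-4]  = 36

36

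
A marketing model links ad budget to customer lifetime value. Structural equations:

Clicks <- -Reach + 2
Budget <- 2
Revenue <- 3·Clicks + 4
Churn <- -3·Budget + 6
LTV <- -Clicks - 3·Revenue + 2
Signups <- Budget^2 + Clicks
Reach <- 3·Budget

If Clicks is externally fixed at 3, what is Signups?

7

The intervention breaks the incoming arrows to Clicks: Clicks <- -Reach + 2 no longer applies, and Clicks = 3.
Signups = Budget^2 + Clicks  [with Budget=2, Clicks=3]  = 7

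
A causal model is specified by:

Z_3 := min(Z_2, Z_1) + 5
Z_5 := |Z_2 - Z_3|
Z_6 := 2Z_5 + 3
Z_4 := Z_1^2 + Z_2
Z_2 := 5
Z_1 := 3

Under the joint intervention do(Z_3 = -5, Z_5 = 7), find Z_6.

Setting Z_3 = -5, Z_5 = 7 by intervention discards those variables' equations.
Z_6 = 2Z_5 + 3  [with Z_5=7]  = 17

17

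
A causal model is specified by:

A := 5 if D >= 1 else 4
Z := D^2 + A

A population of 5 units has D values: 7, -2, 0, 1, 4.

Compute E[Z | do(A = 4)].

Under do(A=4), A's equation is replaced by A=4 for every unit. Per-unit Z: 53, 8, 4, 5, 20. Mean = 18.

18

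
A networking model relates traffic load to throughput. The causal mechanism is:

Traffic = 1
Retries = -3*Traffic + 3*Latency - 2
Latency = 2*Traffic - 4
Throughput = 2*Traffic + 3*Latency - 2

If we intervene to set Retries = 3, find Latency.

Under do(Retries=3), the mechanism Retries = -3*Traffic + 3*Latency - 2 is discarded; Retries is fixed at 3.
Since Latency is not a descendant of the intervened variable, it is unaffected.
Latency = 2*Traffic - 4  [with Traffic=1]  = -2

-2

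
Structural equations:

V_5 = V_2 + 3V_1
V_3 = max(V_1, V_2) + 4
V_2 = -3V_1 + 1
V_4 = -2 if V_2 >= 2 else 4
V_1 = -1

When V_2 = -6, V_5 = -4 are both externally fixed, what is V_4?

4

The joint intervention fixes V_2 = -6, V_5 = -4, removing each variable's own equation.
V_4 = -2 if V_2 >= 2 else 4  [with V_2=-6]  = 4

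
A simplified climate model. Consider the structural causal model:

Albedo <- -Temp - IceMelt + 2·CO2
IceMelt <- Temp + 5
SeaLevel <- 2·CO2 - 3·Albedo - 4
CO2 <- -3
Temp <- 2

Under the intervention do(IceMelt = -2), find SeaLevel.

do(IceMelt=-2) replaces the equation IceMelt <- Temp + 5 with the constant IceMelt = -2.
Albedo = -Temp - IceMelt + 2·CO2  [with Temp=2, IceMelt=-2, CO2=-3]  = -6
SeaLevel = 2·CO2 - 3·Albedo - 4  [with CO2=-3, Albedo=-6]  = 8

8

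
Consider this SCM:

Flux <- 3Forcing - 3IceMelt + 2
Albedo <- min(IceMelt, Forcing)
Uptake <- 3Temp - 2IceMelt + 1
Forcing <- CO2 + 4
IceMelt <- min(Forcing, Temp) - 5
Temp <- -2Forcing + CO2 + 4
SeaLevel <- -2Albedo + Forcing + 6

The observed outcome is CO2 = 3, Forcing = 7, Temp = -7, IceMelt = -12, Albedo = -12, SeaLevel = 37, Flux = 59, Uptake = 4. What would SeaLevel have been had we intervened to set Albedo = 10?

-7

The intervention breaks the incoming arrows to Albedo: Albedo <- min(IceMelt, Forcing) no longer applies, and Albedo = 10.
Forcing = CO2 + 4  [with CO2=3]  = 7
SeaLevel = -2Albedo + Forcing + 6  [with Albedo=10, Forcing=7]  = -7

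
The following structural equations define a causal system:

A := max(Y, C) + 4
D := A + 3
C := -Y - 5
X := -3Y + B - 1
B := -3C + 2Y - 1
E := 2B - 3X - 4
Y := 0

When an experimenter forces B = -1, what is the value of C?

Under do(B=-1), the mechanism B := -3C + 2Y - 1 is discarded; B is fixed at -1.
Since C is not a descendant of the intervened variable, it is unaffected.
C = -Y - 5  [with Y=0]  = -5

-5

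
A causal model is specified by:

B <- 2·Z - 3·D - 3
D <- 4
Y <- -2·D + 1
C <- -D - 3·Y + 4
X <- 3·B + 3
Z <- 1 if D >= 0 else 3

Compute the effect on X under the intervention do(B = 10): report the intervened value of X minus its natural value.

69

The intervention breaks the incoming arrows to B: B <- 2·Z - 3·D - 3 no longer applies, and B = 10.
X = 3·B + 3  [with B=10]  = 33
Without intervention: Z = 1 if D >= 0 else 3  [with D=4]  = 1; B = 2·Z - 3·D - 3  [with Z=1, D=4]  = -13; X = 3·B + 3  [with B=-13]  = -36.
Change = 33 − (-36) = 69.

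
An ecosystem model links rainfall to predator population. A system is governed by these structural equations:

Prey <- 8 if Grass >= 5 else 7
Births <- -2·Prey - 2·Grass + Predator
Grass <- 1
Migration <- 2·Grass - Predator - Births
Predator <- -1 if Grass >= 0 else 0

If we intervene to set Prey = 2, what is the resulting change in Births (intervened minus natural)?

10

Under do(Prey=2), the mechanism Prey <- 8 if Grass >= 5 else 7 is discarded; Prey is fixed at 2.
Predator = -1 if Grass >= 0 else 0  [with Grass=1]  = -1
Births = -2·Prey - 2·Grass + Predator  [with Prey=2, Grass=1, Predator=-1]  = -7
Without intervention: Prey = 8 if Grass >= 5 else 7  [with Grass=1]  = 7; Predator = -1 if Grass >= 0 else 0  [with Grass=1]  = -1; Births = -2·Prey - 2·Grass + Predator  [with Prey=7, Grass=1, Predator=-1]  = -17.
Change = -7 − (-17) = 10.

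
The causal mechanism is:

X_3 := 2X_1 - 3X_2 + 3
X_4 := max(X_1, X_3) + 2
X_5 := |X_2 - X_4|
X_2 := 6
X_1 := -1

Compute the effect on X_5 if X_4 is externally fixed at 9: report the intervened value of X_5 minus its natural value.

-2

Intervening sets X_4 = 9 and removes its equation (X_4 := max(X_1, X_3) + 2).
X_5 = |X_2 - X_4|  [with X_2=6, X_4=9]  = 3
Without intervention: X_3 = 2X_1 - 3X_2 + 3  [with X_1=-1, X_2=6]  = -17; X_4 = max(X_1, X_3) + 2  [with X_1=-1, X_3=-17]  = 1; X_5 = |X_2 - X_4|  [with X_2=6, X_4=1]  = 5.
Change = 3 − 5 = -2.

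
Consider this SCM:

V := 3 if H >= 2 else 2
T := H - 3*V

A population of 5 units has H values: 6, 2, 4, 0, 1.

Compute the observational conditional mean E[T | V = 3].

Observing V=3 restricts to units where V's equation naturally yields 3: H ∈ {6, 2, 4}. In that subpopulation T = -3, -7, -5, mean -5.

-5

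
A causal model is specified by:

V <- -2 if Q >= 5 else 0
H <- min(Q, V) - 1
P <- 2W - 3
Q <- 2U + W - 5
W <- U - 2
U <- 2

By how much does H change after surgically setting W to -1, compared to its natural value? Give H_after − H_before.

-1

do(W=-1) replaces the equation W <- U - 2 with the constant W = -1.
Q = 2U + W - 5  [with U=2, W=-1]  = -2
V = -2 if Q >= 5 else 0  [with Q=-2]  = 0
H = min(Q, V) - 1  [with Q=-2, V=0]  = -3
Without intervention: W = U - 2  [with U=2]  = 0; Q = 2U + W - 5  [with U=2, W=0]  = -1; V = -2 if Q >= 5 else 0  [with Q=-1]  = 0; H = min(Q, V) - 1  [with Q=-1, V=0]  = -2.
Change = -3 − (-2) = -1.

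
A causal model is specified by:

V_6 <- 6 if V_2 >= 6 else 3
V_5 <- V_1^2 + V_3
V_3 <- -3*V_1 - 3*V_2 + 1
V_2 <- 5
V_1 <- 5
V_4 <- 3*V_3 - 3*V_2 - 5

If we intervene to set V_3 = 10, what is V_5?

do(V_3=10) replaces the equation V_3 <- -3*V_1 - 3*V_2 + 1 with the constant V_3 = 10.
V_5 = V_1^2 + V_3  [with V_1=5, V_3=10]  = 35

35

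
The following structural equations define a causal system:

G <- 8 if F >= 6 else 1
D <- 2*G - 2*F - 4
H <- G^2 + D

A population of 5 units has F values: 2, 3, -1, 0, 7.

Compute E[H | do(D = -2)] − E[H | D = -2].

-18.9

Under do(D=-2), D's equation is replaced by D=-2 for every unit. Per-unit H: -1, -1, -1, -1, 62. Mean = 11.6.
E[H|D=-2] averages over only the 2 units with D=-2 (F = 0, 7): H = -1, 62, mean 30.5.
Difference = 11.6 − 30.5 = -18.9.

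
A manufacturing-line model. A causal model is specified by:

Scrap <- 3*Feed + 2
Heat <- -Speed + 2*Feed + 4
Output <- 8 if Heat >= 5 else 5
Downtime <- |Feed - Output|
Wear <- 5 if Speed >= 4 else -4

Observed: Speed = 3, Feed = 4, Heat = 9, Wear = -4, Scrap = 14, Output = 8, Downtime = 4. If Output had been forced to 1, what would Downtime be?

Intervening sets Output = 1 and removes its equation (Output <- 8 if Heat >= 5 else 5).
Downtime = |Feed - Output|  [with Feed=4, Output=1]  = 3

3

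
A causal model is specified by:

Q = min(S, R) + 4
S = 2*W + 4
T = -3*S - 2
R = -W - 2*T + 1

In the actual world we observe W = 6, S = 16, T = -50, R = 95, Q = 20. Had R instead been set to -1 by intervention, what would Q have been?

3

Intervening sets R = -1 and removes its equation (R = -W - 2*T + 1).
S = 2*W + 4  [with W=6]  = 16
Q = min(S, R) + 4  [with S=16, R=-1]  = 3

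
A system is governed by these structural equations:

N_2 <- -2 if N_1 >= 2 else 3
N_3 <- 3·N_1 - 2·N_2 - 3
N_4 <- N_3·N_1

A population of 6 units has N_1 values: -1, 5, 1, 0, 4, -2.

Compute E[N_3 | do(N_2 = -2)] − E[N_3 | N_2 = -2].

Every unit gets N_2=-2 under the intervention. N_3 values become -2, 16, 4, 1, 13, -5; E[N_3|do(N_2=-2)] = 4.5.
Observing N_2=-2 restricts to units where N_2's equation naturally yields -2: N_1 ∈ {5, 4}. In that subpopulation N_3 = 16, 13, mean 14.5.
Difference = 4.5 − 14.5 = -10.

-10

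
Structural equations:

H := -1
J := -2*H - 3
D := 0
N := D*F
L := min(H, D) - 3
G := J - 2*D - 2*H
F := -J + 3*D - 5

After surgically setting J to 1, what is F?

The intervention breaks the incoming arrows to J: J := -2*H - 3 no longer applies, and J = 1.
F = -J + 3*D - 5  [with J=1, D=0]  = -6

-6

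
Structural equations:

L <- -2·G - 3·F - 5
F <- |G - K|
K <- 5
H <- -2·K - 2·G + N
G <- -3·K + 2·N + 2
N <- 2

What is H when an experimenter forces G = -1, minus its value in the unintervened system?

do(G=-1) replaces the equation G <- -3·K + 2·N + 2 with the constant G = -1.
H = -2·K - 2·G + N  [with K=5, G=-1, N=2]  = -6
Without intervention: G = -3·K + 2·N + 2  [with K=5, N=2]  = -9; H = -2·K - 2·G + N  [with K=5, G=-9, N=2]  = 10.
Change = -6 − 10 = -16.

-16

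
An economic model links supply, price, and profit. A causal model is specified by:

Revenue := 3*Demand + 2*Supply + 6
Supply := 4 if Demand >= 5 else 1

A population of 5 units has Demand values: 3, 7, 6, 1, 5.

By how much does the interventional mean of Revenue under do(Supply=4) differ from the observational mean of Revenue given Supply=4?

-4.8

do(Supply=4) breaks Supply's dependence on Demand. With Supply=4 fixed, Revenue across the units is 23, 35, 32, 17, 29, mean 27.2.
E[Revenue|Supply=4] averages over only the 3 units with Supply=4 (Demand = 7, 6, 5): Revenue = 35, 32, 29, mean 32.
Difference = 27.2 − 32 = -4.8.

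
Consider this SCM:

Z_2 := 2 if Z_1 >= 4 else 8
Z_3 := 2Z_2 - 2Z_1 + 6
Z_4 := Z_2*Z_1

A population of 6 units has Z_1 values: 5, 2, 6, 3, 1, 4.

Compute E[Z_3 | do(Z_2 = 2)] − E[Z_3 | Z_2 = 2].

3

The intervention sets Z_2=2 in all 6 units regardless of Z_1. Recomputing Z_3 per unit gives 0, 6, -2, 4, 8, 2; average 3.
Observing Z_2=2 restricts to units where Z_2's equation naturally yields 2: Z_1 ∈ {5, 6, 4}. In that subpopulation Z_3 = 0, -2, 2, mean 0.
Difference = 3 − 0 = 3.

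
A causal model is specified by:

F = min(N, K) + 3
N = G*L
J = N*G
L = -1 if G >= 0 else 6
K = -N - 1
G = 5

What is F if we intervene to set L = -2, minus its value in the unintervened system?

Under do(L=-2), the mechanism L = -1 if G >= 0 else 6 is discarded; L is fixed at -2.
N = G*L  [with G=5, L=-2]  = -10
K = -N - 1  [with N=-10]  = 9
F = min(N, K) + 3  [with N=-10, K=9]  = -7
Without intervention: L = -1 if G >= 0 else 6  [with G=5]  = -1; N = G*L  [with G=5, L=-1]  = -5; K = -N - 1  [with N=-5]  = 4; F = min(N, K) + 3  [with N=-5, K=4]  = -2.
Change = -7 − (-2) = -5.

-5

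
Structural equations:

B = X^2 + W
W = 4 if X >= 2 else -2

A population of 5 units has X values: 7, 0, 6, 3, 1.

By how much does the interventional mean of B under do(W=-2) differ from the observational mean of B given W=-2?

18.5

Under do(W=-2), W's equation is replaced by W=-2 for every unit. Per-unit B: 47, -2, 34, 7, -1. Mean = 17.
Conditioning on W=-2 selects the 2 unit(s) with X ∈ {0, 1}. Their B values: -2, -1. Mean = -1.5.
Difference = 17 − (-1.5) = 18.5.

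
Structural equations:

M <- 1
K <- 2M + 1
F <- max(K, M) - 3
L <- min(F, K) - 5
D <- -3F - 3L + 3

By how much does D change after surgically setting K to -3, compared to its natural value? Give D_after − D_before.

do(K=-3) replaces the equation K <- 2M + 1 with the constant K = -3.
F = max(K, M) - 3  [with K=-3, M=1]  = -2
L = min(F, K) - 5  [with F=-2, K=-3]  = -8
D = -3F - 3L + 3  [with F=-2, L=-8]  = 33
Without intervention: K = 2M + 1  [with M=1]  = 3; F = max(K, M) - 3  [with K=3, M=1]  = 0; L = min(F, K) - 5  [with F=0, K=3]  = -5; D = -3F - 3L + 3  [with F=0, L=-5]  = 18.
Change = 33 − 18 = 15.

15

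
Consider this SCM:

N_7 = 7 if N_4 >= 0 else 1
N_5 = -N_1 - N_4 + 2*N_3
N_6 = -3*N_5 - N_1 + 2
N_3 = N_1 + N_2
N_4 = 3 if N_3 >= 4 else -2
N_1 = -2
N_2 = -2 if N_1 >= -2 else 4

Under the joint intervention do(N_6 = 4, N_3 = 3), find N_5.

10

Under do(N_6 = 4, N_3 = 3), each intervened variable's structural equation is replaced by its fixed value.
N_4 = 3 if N_3 >= 4 else -2  [with N_3=3]  = -2
N_5 = -N_1 - N_4 + 2*N_3  [with N_1=-2, N_4=-2, N_3=3]  = 10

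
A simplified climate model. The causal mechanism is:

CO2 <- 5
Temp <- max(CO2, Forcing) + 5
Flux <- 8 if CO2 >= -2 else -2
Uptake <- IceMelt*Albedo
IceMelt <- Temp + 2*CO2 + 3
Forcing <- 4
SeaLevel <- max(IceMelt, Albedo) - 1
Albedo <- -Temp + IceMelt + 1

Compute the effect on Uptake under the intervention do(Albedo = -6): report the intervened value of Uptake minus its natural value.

-460

do(Albedo=-6) replaces the equation Albedo <- -Temp + IceMelt + 1 with the constant Albedo = -6.
Temp = max(CO2, Forcing) + 5  [with CO2=5, Forcing=4]  = 10
IceMelt = Temp + 2*CO2 + 3  [with Temp=10, CO2=5]  = 23
Uptake = IceMelt*Albedo  [with IceMelt=23, Albedo=-6]  = -138
Without intervention: Temp = max(CO2, Forcing) + 5  [with CO2=5, Forcing=4]  = 10; IceMelt = Temp + 2*CO2 + 3  [with Temp=10, CO2=5]  = 23; Albedo = -Temp + IceMelt + 1  [with Temp=10, IceMelt=23]  = 14; Uptake = IceMelt*Albedo  [with IceMelt=23, Albedo=14]  = 322.
Change = -138 − 322 = -460.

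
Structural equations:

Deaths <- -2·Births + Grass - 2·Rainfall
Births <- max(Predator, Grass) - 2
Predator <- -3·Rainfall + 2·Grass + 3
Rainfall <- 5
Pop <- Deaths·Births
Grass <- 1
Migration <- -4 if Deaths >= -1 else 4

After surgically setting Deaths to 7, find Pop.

Under do(Deaths=7), the mechanism Deaths <- -2·Births + Grass - 2·Rainfall is discarded; Deaths is fixed at 7.
Predator = -3·Rainfall + 2·Grass + 3  [with Rainfall=5, Grass=1]  = -10
Births = max(Predator, Grass) - 2  [with Predator=-10, Grass=1]  = -1
Pop = Deaths·Births  [with Deaths=7, Births=-1]  = -7

-7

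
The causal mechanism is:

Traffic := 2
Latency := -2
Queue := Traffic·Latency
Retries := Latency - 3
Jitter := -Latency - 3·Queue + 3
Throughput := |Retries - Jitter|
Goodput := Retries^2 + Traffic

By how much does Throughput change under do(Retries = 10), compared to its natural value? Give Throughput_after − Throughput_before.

-15

Under do(Retries=10), the mechanism Retries := Latency - 3 is discarded; Retries is fixed at 10.
Queue = Traffic·Latency  [with Traffic=2, Latency=-2]  = -4
Jitter = -Latency - 3·Queue + 3  [with Latency=-2, Queue=-4]  = 17
Throughput = |Retries - Jitter|  [with Retries=10, Jitter=17]  = 7
Without intervention: Queue = Traffic·Latency  [with Traffic=2, Latency=-2]  = -4; Retries = Latency - 3  [with Latency=-2]  = -5; Jitter = -Latency - 3·Queue + 3  [with Latency=-2, Queue=-4]  = 17; Throughput = |Retries - Jitter|  [with Retries=-5, Jitter=17]  = 22.
Change = 7 − 22 = -15.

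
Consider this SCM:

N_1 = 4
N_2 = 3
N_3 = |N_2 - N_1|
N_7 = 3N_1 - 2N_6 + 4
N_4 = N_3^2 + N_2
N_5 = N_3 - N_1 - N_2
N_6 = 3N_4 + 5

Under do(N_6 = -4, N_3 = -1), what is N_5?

-8

Under do(N_6 = -4, N_3 = -1), each intervened variable's structural equation is replaced by its fixed value.
N_5 = N_3 - N_1 - N_2  [with N_3=-1, N_1=4, N_2=3]  = -8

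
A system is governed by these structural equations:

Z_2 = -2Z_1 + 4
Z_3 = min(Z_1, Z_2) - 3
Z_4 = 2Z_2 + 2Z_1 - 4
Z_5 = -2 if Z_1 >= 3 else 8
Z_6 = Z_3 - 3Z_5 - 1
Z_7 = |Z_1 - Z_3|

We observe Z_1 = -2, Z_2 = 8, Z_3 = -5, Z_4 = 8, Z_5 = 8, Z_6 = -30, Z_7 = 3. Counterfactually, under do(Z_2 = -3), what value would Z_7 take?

4

Under do(Z_2=-3), the mechanism Z_2 = -2Z_1 + 4 is discarded; Z_2 is fixed at -3.
Z_3 = min(Z_1, Z_2) - 3  [with Z_1=-2, Z_2=-3]  = -6
Z_7 = |Z_1 - Z_3|  [with Z_1=-2, Z_3=-6]  = 4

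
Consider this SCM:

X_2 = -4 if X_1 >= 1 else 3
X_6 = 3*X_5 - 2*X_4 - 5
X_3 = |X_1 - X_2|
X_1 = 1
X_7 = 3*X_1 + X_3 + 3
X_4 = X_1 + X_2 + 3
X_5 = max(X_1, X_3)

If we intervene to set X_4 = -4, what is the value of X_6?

18

Under do(X_4=-4), the mechanism X_4 = X_1 + X_2 + 3 is discarded; X_4 is fixed at -4.
X_2 = -4 if X_1 >= 1 else 3  [with X_1=1]  = -4
X_3 = |X_1 - X_2|  [with X_1=1, X_2=-4]  = 5
X_5 = max(X_1, X_3)  [with X_1=1, X_3=5]  = 5
X_6 = 3*X_5 - 2*X_4 - 5  [with X_5=5, X_4=-4]  = 18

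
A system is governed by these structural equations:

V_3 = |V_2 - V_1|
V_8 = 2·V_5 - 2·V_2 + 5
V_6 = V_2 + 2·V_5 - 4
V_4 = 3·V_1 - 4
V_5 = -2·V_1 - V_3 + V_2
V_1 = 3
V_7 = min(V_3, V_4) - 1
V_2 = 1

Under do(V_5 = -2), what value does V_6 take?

The intervention breaks the incoming arrows to V_5: V_5 = -2·V_1 - V_3 + V_2 no longer applies, and V_5 = -2.
V_6 = V_2 + 2·V_5 - 4  [with V_2=1, V_5=-2]  = -7

-7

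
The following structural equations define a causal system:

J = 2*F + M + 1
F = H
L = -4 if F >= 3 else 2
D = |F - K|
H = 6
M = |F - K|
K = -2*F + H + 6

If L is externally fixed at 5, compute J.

Intervening sets L = 5 and removes its equation (L = -4 if F >= 3 else 2).
Since J is not a descendant of the intervened variable, it is unaffected.
F = H  [with H=6]  = 6
K = -2*F + H + 6  [with F=6, H=6]  = 0
M = |F - K|  [with F=6, K=0]  = 6
J = 2*F + M + 1  [with F=6, M=6]  = 19

19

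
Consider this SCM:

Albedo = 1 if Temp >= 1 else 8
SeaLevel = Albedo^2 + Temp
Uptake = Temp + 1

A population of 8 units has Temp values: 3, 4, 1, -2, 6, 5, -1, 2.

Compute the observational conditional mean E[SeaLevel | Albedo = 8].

62.5

Observing Albedo=8 restricts to units where Albedo's equation naturally yields 8: Temp ∈ {-2, -1}. In that subpopulation SeaLevel = 62, 63, mean 62.5.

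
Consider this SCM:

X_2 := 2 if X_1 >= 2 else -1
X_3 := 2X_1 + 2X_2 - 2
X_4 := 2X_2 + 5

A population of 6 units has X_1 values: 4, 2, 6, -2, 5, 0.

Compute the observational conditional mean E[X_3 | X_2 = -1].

Observing X_2=-1 restricts to units where X_2's equation naturally yields -1: X_1 ∈ {-2, 0}. In that subpopulation X_3 = -8, -4, mean -6.

-6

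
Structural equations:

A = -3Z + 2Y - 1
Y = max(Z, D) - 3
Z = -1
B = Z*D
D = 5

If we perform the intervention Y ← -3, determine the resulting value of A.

-4

do(Y=-3) replaces the equation Y = max(Z, D) - 3 with the constant Y = -3.
A = -3Z + 2Y - 1  [with Z=-1, Y=-3]  = -4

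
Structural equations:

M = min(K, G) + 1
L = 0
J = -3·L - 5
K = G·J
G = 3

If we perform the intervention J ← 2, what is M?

4

do(J=2) replaces the equation J = -3·L - 5 with the constant J = 2.
K = G·J  [with G=3, J=2]  = 6
M = min(K, G) + 1  [with K=6, G=3]  = 4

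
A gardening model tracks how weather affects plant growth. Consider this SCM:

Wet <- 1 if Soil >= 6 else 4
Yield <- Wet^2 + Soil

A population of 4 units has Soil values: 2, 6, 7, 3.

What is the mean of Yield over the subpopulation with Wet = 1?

7.5

Conditioning on Wet=1 selects the 2 unit(s) with Soil ∈ {6, 7}. Their Yield values: 7, 8. Mean = 7.5.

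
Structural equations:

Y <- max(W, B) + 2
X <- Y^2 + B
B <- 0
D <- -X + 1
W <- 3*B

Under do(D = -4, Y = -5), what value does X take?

25

Under do(D = -4, Y = -5), each intervened variable's structural equation is replaced by its fixed value.
X = Y^2 + B  [with Y=-5, B=0]  = 25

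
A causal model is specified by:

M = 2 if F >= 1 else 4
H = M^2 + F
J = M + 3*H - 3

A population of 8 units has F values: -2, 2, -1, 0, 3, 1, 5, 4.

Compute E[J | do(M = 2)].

Every unit gets M=2 under the intervention. J values become 5, 17, 8, 11, 20, 14, 26, 23; E[J|do(M=2)] = 15.5.

15.5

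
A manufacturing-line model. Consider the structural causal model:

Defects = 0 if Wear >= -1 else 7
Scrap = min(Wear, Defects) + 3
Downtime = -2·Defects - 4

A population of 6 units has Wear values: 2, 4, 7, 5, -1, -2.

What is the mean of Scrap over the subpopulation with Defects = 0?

2.8

Conditioning on Defects=0 selects the 5 unit(s) with Wear ∈ {2, 4, 7, 5, -1}. Their Scrap values: 3, 3, 3, 3, 2. Mean = 2.8.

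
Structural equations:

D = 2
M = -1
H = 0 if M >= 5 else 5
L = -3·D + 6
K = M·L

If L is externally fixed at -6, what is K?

6

Intervening sets L = -6 and removes its equation (L = -3·D + 6).
K = M·L  [with M=-1, L=-6]  = 6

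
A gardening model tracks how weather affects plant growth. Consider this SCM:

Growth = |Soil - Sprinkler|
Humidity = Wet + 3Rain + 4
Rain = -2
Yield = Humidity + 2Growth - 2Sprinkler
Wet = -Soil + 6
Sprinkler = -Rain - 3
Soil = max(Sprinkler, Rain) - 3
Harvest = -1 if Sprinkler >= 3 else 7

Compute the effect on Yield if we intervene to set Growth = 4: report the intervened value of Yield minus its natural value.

Under do(Growth=4), the mechanism Growth = |Soil - Sprinkler| is discarded; Growth is fixed at 4.
Sprinkler = -Rain - 3  [with Rain=-2]  = -1
Soil = max(Sprinkler, Rain) - 3  [with Sprinkler=-1, Rain=-2]  = -4
Wet = -Soil + 6  [with Soil=-4]  = 10
Humidity = Wet + 3Rain + 4  [with Wet=10, Rain=-2]  = 8
Yield = Humidity + 2Growth - 2Sprinkler  [with Humidity=8, Growth=4, Sprinkler=-1]  = 18
Without intervention: Sprinkler = -Rain - 3  [with Rain=-2]  = -1; Soil = max(Sprinkler, Rain) - 3  [with Sprinkler=-1, Rain=-2]  = -4; Wet = -Soil + 6  [with Soil=-4]  = 10; Growth = |Soil - Sprinkler|  [with Soil=-4, Sprinkler=-1]  = 3; Humidity = Wet + 3Rain + 4  [with Wet=10, Rain=-2]  = 8; Yield = Humidity + 2Growth - 2Sprinkler  [with Humidity=8, Growth=3, Sprinkler=-1]  = 16.
Change = 18 − 16 = 2.

2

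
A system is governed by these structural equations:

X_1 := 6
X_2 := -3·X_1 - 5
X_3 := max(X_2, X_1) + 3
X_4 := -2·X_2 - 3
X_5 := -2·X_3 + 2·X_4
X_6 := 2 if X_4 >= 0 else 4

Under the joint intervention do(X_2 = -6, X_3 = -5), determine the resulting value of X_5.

Under do(X_2 = -6, X_3 = -5), each intervened variable's structural equation is replaced by its fixed value.
X_4 = -2·X_2 - 3  [with X_2=-6]  = 9
X_5 = -2·X_3 + 2·X_4  [with X_3=-5, X_4=9]  = 28

28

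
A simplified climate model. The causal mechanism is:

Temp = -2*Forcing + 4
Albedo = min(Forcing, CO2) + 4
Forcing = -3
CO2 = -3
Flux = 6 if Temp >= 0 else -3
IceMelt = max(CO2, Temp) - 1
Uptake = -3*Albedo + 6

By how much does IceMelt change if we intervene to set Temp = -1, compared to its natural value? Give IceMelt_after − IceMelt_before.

-11

The intervention breaks the incoming arrows to Temp: Temp = -2*Forcing + 4 no longer applies, and Temp = -1.
IceMelt = max(CO2, Temp) - 1  [with CO2=-3, Temp=-1]  = -2
Without intervention: Temp = -2*Forcing + 4  [with Forcing=-3]  = 10; IceMelt = max(CO2, Temp) - 1  [with CO2=-3, Temp=10]  = 9.
Change = -2 − 9 = -11.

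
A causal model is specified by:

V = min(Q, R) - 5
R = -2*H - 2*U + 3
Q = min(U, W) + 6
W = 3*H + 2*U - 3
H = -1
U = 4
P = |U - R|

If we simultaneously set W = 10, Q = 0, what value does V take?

-8

Under do(W = 10, Q = 0), each intervened variable's structural equation is replaced by its fixed value.
R = -2*H - 2*U + 3  [with H=-1, U=4]  = -3
V = min(Q, R) - 5  [with Q=0, R=-3]  = -8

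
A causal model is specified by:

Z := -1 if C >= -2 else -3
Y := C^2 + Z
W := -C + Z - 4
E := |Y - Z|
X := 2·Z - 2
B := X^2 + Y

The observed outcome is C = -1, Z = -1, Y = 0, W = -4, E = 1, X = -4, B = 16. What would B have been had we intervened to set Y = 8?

24

The intervention breaks the incoming arrows to Y: Y := C^2 + Z no longer applies, and Y = 8.
Z = -1 if C >= -2 else -3  [with C=-1]  = -1
X = 2·Z - 2  [with Z=-1]  = -4
B = X^2 + Y  [with X=-4, Y=8]  = 24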